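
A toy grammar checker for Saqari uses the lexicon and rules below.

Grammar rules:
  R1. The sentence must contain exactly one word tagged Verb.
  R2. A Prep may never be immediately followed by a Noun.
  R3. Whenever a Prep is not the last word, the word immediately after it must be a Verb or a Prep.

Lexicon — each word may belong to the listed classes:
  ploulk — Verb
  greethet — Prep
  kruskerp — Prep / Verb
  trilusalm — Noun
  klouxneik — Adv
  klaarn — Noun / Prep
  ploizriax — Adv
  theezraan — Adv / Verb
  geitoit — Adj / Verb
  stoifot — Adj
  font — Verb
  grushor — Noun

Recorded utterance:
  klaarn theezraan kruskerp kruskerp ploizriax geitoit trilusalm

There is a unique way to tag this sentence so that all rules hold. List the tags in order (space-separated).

Noun Adv Prep Verb Adv Adj Noun

Candidates per position — 1:klaarn {Noun,Prep}; 2:theezraan {Adv,Verb}; 3:kruskerp {Prep,Verb}; 4:kruskerp {Prep,Verb}; 5:ploizriax {Adv}; 6:geitoit {Adj,Verb}; 7:trilusalm {Noun}.
At position 4, choosing Prep makes rule 3 impossible to satisfy; hence Verb.
At position 6, choosing Verb makes rule 1 impossible to satisfy; hence Adj.
At position 2, choosing Verb makes rule 1 impossible to satisfy; hence Adv.
At position 3, choosing Verb makes rule 1 impossible to satisfy; hence Prep.
At position 1, choosing Prep makes rule 3 impossible to satisfy; hence Noun.
So the tagging must be: Noun Adv Prep Verb Adv Adj Noun.
Rule-by-rule: rule 1 ✓; rule 2 ✓; rule 3 ✓.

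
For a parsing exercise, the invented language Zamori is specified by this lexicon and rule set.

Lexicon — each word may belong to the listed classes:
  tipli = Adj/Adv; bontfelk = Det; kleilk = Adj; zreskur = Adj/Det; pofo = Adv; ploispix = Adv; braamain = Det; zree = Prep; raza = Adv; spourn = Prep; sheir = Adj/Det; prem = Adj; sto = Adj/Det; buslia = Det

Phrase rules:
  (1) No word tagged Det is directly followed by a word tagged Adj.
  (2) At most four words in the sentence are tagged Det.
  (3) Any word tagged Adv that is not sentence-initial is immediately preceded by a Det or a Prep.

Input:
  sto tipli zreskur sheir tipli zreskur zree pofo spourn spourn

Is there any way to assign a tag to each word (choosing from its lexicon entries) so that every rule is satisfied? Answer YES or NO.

Candidates per position — 1:sto {Adj,Det}; 2:tipli {Adj,Adv}; 3:zreskur {Adj,Det}; 4:sheir {Adj,Det}; 5:tipli {Adj,Adv}; 6:zreskur {Adj,Det}; 7:zree {Prep}; 8:pofo {Adv}; 9:spourn {Prep}; 10:spourn {Prep}.
One satisfying assignment: Adj Adj Det Det Adv Det Prep Adv Prep Prep.
Checking: rule 1 ✓; rule 2 ✓; rule 3 ✓.

YES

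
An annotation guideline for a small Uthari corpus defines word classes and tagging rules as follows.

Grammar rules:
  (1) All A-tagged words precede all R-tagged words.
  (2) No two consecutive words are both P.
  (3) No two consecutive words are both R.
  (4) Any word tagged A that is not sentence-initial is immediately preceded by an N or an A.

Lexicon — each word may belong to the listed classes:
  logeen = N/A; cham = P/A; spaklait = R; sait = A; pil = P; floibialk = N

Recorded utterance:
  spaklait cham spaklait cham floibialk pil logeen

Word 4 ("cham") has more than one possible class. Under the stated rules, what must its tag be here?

P

Candidates per position — 1:spaklait {R}; 2:cham {P,A}; 3:spaklait {R}; 4:cham {P,A}; 5:floibialk {N}; 6:pil {P}; 7:logeen {N,A}.
Word 2 cannot be A — rule 1 would then fail for every completion. It is P.
Word 4 cannot be A — rule 1 would then fail for every completion. It is P.
Word 7 cannot be A — rule 1 would then fail for every completion. It is N.
The unique satisfying tagging is: R P R P N P N.
Check: rule 1 ok; rule 2 ok; rule 3 ok; rule 4 ok.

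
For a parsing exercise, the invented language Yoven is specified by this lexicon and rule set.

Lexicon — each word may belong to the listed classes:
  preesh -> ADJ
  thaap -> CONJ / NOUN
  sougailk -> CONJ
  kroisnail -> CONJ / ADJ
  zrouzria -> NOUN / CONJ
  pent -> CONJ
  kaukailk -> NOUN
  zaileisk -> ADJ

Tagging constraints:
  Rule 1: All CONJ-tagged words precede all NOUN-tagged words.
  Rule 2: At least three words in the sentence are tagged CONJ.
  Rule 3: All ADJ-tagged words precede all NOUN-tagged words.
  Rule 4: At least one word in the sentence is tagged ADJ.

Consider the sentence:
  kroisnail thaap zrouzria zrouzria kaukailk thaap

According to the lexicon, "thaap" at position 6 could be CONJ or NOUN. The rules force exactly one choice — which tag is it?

NOUN

Candidates per position — 1:kroisnail {CONJ,ADJ}; 2:thaap {CONJ,NOUN}; 3:zrouzria {NOUN,CONJ}; 4:zrouzria {NOUN,CONJ}; 5:kaukailk {NOUN}; 6:thaap {CONJ,NOUN}.
Word 1 cannot be CONJ — rule 4 would then fail for every completion. It is ADJ.
Word 6 cannot be CONJ — rule 1 would then fail for every completion. It is NOUN.
Word 2 cannot be NOUN — rule 2 would then fail for every completion. It is CONJ.
Word 3 cannot be NOUN — rule 2 would then fail for every completion. It is CONJ.
Word 4 cannot be NOUN — rule 2 would then fail for every completion. It is CONJ.
So the tagging must be: ADJ CONJ CONJ CONJ NOUN NOUN.
Verifying each rule — rule 1 ok; rule 2 ok; rule 3 ok; rule 4 ok.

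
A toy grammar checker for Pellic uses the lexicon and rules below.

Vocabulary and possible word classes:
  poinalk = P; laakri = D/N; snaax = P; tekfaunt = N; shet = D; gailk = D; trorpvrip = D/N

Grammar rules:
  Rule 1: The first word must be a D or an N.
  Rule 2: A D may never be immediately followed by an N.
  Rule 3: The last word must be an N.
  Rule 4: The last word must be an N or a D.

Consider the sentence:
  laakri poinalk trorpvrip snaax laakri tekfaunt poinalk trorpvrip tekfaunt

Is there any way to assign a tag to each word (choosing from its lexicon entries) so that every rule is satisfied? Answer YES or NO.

Candidates per position — 1:laakri {D,N}; 2:poinalk {P}; 3:trorpvrip {D,N}; 4:snaax {P}; 5:laakri {D,N}; 6:tekfaunt {N}; 7:poinalk {P}; 8:trorpvrip {D,N}; 9:tekfaunt {N}.
One satisfying assignment: N P N P N N P N N.
Check: rule 1 holds; rule 2 holds; rule 3 holds; rule 4 holds.

YES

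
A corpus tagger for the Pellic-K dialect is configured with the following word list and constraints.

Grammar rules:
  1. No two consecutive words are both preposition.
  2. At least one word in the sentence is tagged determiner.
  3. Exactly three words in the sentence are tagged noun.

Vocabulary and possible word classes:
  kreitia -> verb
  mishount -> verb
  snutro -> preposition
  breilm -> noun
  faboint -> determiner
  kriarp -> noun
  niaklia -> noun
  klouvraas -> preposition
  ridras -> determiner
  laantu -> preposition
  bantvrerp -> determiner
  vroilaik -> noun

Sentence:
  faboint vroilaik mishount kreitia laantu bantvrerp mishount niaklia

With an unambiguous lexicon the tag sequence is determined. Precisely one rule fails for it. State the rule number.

Fixed tagging: determiner noun verb verb preposition determiner verb noun.
Applying the rules: R1 holds, R2 holds, R3 violated.
Only rule 3 fails.

3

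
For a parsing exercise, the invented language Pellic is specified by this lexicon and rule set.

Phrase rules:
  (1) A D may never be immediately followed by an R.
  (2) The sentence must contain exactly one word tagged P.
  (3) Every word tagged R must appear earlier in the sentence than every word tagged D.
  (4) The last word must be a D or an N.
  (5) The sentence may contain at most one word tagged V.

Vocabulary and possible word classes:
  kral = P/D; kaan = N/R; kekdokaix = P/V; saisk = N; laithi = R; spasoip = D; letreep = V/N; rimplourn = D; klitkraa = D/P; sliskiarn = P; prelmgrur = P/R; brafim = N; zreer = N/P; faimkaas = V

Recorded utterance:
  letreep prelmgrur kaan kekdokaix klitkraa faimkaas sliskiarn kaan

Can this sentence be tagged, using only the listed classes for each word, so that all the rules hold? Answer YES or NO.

Candidates per position — 1:letreep {V,N}; 2:prelmgrur {P,R}; 3:kaan {N,R}; 4:kekdokaix {P,V}; 5:klitkraa {D,P}; 6:faimkaas {V}; 7:sliskiarn {P}; 8:kaan {N,R}.
Every candidate sequence violates at least one rule; no consistent tagging exists.

NO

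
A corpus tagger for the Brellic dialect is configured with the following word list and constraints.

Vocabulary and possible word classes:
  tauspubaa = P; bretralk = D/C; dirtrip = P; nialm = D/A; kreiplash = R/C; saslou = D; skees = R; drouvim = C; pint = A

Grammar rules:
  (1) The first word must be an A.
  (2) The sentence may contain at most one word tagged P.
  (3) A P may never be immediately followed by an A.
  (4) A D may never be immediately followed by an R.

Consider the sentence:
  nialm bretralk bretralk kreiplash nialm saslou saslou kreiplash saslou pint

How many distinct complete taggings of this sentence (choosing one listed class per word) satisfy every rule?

Candidates per position — 1:nialm {D,A}; 2:bretralk {D,C}; 3:bretralk {D,C}; 4:kreiplash {R,C}; 5:nialm {D,A}; 6:saslou {D}; 7:saslou {D}; 8:kreiplash {R,C}; 9:saslou {D}; 10:pint {A}.
There are 64 candidate sequences in total.
Checking each against the rules leaves 12 sequences.
Count = 12.

12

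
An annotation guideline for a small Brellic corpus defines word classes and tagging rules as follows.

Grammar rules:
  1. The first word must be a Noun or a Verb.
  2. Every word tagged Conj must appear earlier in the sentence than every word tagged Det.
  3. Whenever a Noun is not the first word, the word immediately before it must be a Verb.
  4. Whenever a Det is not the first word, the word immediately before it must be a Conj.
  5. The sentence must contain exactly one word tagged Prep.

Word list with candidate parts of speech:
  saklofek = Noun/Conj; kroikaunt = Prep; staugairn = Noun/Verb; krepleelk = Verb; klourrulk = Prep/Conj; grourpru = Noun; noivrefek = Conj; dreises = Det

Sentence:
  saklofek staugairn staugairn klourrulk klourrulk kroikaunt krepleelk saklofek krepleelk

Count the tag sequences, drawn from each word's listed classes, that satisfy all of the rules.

4

Candidates per position — 1:saklofek {Noun,Conj}; 2:staugairn {Noun,Verb}; 3:staugairn {Noun,Verb}; 4:klourrulk {Prep,Conj}; 5:klourrulk {Prep,Conj}; 6:kroikaunt {Prep}; 7:krepleelk {Verb}; 8:saklofek {Noun,Conj}; 9:krepleelk {Verb}.
There are 64 candidate sequences in total.
The sequences that satisfy every rule: Noun Verb Noun Conj Conj Prep Verb Noun Verb; Noun Verb Noun Conj Conj Prep Verb Conj Verb; Noun Verb Verb Conj Conj Prep Verb Noun Verb; Noun Verb Verb Conj Conj Prep Verb Conj Verb.
Count = 4.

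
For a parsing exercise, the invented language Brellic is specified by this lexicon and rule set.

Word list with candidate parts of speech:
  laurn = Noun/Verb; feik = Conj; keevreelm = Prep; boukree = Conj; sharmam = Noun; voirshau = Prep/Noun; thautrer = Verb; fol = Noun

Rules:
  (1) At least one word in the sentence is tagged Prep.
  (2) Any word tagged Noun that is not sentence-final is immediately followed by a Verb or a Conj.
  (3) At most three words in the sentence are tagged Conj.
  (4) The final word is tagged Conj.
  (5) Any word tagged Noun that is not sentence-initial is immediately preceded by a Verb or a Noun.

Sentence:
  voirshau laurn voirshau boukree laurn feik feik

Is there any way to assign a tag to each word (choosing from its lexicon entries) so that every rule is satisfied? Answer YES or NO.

Candidates per position — 1:voirshau {Prep,Noun}; 2:laurn {Noun,Verb}; 3:voirshau {Prep,Noun}; 4:boukree {Conj}; 5:laurn {Noun,Verb}; 6:feik {Conj}; 7:feik {Conj}.
One satisfying assignment: Prep Verb Prep Conj Verb Conj Conj.
Checking: rule 1 ok; rule 2 ok; rule 3 ok; rule 4 ok; rule 5 ok.

YES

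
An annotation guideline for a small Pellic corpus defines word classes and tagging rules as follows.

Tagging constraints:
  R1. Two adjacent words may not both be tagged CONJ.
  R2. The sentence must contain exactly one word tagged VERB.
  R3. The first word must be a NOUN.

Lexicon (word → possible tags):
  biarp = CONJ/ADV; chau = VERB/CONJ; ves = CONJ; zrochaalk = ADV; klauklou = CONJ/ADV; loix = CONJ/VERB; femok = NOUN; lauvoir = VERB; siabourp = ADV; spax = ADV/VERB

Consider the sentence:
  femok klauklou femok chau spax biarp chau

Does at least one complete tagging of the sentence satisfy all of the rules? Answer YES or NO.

YES

Candidates per position — 1:femok {NOUN}; 2:klauklou {CONJ,ADV}; 3:femok {NOUN}; 4:chau {VERB,CONJ}; 5:spax {ADV,VERB}; 6:biarp {CONJ,ADV}; 7:chau {VERB,CONJ}.
One satisfying assignment: NOUN CONJ NOUN CONJ ADV ADV VERB.
Checking: rule 1 ok; rule 2 ok; rule 3 ok.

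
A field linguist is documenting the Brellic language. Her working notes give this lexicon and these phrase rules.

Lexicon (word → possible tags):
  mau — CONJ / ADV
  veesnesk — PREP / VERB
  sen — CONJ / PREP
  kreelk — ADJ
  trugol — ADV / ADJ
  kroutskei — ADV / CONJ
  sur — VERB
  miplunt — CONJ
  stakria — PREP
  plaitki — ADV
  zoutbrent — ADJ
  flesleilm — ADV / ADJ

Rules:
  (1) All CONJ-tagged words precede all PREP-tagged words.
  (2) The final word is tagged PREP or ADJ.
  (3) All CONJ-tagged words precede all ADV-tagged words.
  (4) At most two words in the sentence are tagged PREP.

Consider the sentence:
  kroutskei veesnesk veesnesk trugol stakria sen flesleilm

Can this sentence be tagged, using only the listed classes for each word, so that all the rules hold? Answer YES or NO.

YES

Candidates per position — 1:kroutskei {ADV,CONJ}; 2:veesnesk {PREP,VERB}; 3:veesnesk {PREP,VERB}; 4:trugol {ADV,ADJ}; 5:stakria {PREP}; 6:sen {CONJ,PREP}; 7:flesleilm {ADV,ADJ}.
One satisfying assignment: ADV VERB VERB ADJ PREP PREP ADJ.
Check: rule 1 ✓; rule 2 ✓; rule 3 ✓; rule 4 ✓.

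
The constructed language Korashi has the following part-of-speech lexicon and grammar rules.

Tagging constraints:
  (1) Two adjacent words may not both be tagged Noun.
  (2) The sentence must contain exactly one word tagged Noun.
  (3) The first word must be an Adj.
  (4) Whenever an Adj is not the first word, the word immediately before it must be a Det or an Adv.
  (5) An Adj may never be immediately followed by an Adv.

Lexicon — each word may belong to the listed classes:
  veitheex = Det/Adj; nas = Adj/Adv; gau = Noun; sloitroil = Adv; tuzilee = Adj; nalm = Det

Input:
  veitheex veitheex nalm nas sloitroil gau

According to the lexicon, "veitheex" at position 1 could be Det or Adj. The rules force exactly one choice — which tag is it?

Adj

Candidates per position — 1:veitheex {Det,Adj}; 2:veitheex {Det,Adj}; 3:nalm {Det}; 4:nas {Adj,Adv}; 5:sloitroil {Adv}; 6:gau {Noun}.
At position 1, choosing Det makes rule 3 impossible to satisfy; hence Adj.
At position 2, choosing Adj makes rule 4 impossible to satisfy; hence Det.
At position 4, choosing Adj makes rule 5 impossible to satisfy; hence Adv.
So the tagging must be: Adj Det Det Adv Adv Noun.
Checking: rule 1 ok; rule 2 ok; rule 3 ok; rule 4 ok; rule 5 ok.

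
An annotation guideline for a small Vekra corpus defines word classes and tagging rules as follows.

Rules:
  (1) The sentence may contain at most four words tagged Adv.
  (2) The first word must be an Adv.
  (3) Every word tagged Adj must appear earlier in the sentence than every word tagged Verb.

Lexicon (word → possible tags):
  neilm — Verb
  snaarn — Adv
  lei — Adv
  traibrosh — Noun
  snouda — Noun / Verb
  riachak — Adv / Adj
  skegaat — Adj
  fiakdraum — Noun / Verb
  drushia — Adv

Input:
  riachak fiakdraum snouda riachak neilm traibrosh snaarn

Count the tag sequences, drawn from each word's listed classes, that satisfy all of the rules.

5

Candidates per position — 1:riachak {Adv,Adj}; 2:fiakdraum {Noun,Verb}; 3:snouda {Noun,Verb}; 4:riachak {Adv,Adj}; 5:neilm {Verb}; 6:traibrosh {Noun}; 7:snaarn {Adv}.
There are 16 candidate sequences in total.
The sequences that satisfy every rule: Adv Noun Noun Adv Verb Noun Adv; Adv Noun Noun Adj Verb Noun Adv; Adv Noun Verb Adv Verb Noun Adv; Adv Verb Noun Adv Verb Noun Adv; Adv Verb Verb Adv Verb Noun Adv.
Count = 5.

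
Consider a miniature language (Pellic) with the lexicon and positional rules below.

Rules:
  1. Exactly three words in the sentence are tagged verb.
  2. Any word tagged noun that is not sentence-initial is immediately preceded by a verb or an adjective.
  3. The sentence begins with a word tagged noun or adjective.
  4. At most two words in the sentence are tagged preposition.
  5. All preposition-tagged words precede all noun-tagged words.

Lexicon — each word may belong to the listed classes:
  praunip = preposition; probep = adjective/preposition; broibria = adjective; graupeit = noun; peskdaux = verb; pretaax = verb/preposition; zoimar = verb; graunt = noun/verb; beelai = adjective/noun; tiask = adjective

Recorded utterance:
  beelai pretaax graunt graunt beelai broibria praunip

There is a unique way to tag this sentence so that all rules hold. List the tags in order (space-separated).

adjective verb verb verb adjective adjective preposition

Candidates per position — 1:beelai {adjective,noun}; 2:pretaax {verb,preposition}; 3:graunt {noun,verb}; 4:graunt {noun,verb}; 5:beelai {adjective,noun}; 6:broibria {adjective}; 7:praunip {preposition}.
Position 1: tagging it noun would leave rule 5 unsatisfiable, so it must be adjective.
Position 2: tagging it preposition would leave rule 1 unsatisfiable, so it must be verb.
Position 3: tagging it noun would leave rule 1 unsatisfiable, so it must be verb.
Position 4: tagging it noun would leave rule 1 unsatisfiable, so it must be verb.
Position 5: tagging it noun would leave rule 5 unsatisfiable, so it must be adjective.
The only consistent sequence is: adjective verb verb verb adjective adjective preposition.
Verifying each rule — rule 1 ok; rule 2 ok; rule 3 ok; rule 4 ok; rule 5 ok.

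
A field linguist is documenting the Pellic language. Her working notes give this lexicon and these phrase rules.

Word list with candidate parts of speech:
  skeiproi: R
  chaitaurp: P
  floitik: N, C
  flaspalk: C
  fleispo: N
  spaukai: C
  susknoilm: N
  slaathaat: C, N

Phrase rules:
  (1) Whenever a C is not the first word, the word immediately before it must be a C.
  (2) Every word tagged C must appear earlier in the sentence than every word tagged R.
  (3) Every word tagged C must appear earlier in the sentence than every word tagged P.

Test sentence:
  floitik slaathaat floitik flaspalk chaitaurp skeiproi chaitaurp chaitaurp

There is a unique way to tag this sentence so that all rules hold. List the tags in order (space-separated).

Candidates per position — 1:floitik {N,C}; 2:slaathaat {C,N}; 3:floitik {N,C}; 4:flaspalk {C}; 5:chaitaurp {P}; 6:skeiproi {R}; 7:chaitaurp {P}; 8:chaitaurp {P}.
Word 1 cannot be N — rule 1 would then fail for every completion. It is C.
Word 2 cannot be N — rule 1 would then fail for every completion. It is C.
Word 3 cannot be N — rule 1 would then fail for every completion. It is C.
That leaves exactly one tagging: C C C C P R P P.
Rule-by-rule: rule 1 ✓; rule 2 ✓; rule 3 ✓.

C C C C P R P P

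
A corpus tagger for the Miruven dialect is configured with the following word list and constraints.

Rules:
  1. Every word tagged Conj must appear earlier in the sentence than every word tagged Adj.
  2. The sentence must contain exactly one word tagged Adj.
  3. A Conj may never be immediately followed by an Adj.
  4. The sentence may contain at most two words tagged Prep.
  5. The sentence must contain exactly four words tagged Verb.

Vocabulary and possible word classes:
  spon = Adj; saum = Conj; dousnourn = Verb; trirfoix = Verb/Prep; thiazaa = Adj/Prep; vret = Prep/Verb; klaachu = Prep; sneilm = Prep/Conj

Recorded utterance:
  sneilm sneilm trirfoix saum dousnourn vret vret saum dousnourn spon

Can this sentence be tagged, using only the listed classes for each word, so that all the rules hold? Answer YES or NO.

Candidates per position — 1:sneilm {Prep,Conj}; 2:sneilm {Prep,Conj}; 3:trirfoix {Verb,Prep}; 4:saum {Conj}; 5:dousnourn {Verb}; 6:vret {Prep,Verb}; 7:vret {Prep,Verb}; 8:saum {Conj}; 9:dousnourn {Verb}; 10:spon {Adj}.
One satisfying assignment: Prep Conj Verb Conj Verb Verb Prep Conj Verb Adj.
Checking: rule 1 ✓; rule 2 ✓; rule 3 ✓; rule 4 ✓; rule 5 ✓.

YES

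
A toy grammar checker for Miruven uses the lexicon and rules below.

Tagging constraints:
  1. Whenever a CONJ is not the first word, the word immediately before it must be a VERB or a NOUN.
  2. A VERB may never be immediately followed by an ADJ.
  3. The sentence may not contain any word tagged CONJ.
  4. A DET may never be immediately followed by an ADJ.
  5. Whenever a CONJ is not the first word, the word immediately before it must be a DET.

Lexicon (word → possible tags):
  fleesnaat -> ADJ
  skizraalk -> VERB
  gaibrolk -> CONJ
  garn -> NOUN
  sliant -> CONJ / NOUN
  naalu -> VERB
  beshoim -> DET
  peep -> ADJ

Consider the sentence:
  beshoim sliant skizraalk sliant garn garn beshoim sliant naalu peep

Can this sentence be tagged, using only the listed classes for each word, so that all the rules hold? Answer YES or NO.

NO

Candidates per position — 1:beshoim {DET}; 2:sliant {CONJ,NOUN}; 3:skizraalk {VERB}; 4:sliant {CONJ,NOUN}; 5:garn {NOUN}; 6:garn {NOUN}; 7:beshoim {DET}; 8:sliant {CONJ,NOUN}; 9:naalu {VERB}; 10:peep {ADJ}.
Rule 2 cannot be satisfied by any choice of tags from the lexicon.
So there is no consistent tagging.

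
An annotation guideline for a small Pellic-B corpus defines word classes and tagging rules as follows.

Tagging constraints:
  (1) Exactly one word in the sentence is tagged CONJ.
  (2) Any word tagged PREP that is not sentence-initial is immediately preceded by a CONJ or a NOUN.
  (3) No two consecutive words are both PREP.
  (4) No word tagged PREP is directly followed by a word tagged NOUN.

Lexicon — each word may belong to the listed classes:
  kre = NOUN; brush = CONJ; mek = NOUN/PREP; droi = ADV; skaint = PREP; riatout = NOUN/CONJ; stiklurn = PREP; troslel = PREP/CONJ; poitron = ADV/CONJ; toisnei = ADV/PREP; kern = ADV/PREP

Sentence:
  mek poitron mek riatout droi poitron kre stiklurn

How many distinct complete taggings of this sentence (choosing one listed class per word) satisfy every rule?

6

Candidates per position — 1:mek {NOUN,PREP}; 2:poitron {ADV,CONJ}; 3:mek {NOUN,PREP}; 4:riatout {NOUN,CONJ}; 5:droi {ADV}; 6:poitron {ADV,CONJ}; 7:kre {NOUN}; 8:stiklurn {PREP}.
There are 32 candidate sequences in total.
Checking each against the rules leaves 6 sequences.
Count = 6.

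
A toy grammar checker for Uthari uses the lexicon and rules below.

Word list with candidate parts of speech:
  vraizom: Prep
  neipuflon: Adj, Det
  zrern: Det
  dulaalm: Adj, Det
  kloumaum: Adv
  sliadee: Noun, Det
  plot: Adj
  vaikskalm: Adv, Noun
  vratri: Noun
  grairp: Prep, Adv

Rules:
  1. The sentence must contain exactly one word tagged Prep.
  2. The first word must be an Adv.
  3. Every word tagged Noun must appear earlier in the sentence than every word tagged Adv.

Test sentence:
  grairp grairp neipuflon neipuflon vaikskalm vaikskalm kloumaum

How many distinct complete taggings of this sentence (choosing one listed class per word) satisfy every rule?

Candidates per position — 1:grairp {Prep,Adv}; 2:grairp {Prep,Adv}; 3:neipuflon {Adj,Det}; 4:neipuflon {Adj,Det}; 5:vaikskalm {Adv,Noun}; 6:vaikskalm {Adv,Noun}; 7:kloumaum {Adv}.
There are 64 candidate sequences in total.
The sequences that satisfy every rule: Adv Prep Adj Adj Adv Adv Adv; Adv Prep Adj Det Adv Adv Adv; Adv Prep Det Adj Adv Adv Adv; Adv Prep Det Det Adv Adv Adv.
Count = 4.

4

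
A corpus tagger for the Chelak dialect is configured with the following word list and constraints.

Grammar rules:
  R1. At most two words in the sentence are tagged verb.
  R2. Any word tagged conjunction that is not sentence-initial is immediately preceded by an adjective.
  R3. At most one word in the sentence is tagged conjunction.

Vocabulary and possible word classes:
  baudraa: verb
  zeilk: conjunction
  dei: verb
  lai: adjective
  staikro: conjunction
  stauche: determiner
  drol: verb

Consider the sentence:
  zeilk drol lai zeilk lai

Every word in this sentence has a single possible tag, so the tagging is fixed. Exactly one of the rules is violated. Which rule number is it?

3

Fixed tagging: conjunction verb adjective conjunction adjective.
Checking each rule: R1 pass, R2 pass, R3 fail.
Only rule 3 fails.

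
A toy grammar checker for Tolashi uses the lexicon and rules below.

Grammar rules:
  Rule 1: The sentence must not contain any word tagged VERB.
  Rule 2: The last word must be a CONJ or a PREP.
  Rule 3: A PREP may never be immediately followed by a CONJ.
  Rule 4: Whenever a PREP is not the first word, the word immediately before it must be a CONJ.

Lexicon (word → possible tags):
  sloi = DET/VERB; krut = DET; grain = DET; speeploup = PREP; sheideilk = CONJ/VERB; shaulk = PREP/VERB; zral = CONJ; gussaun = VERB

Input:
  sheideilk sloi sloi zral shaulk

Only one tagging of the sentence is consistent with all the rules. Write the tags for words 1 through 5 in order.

Candidates per position — 1:sheideilk {CONJ,VERB}; 2:sloi {DET,VERB}; 3:sloi {DET,VERB}; 4:zral {CONJ}; 5:shaulk {PREP,VERB}.
If word 1 were VERB, no tagging could satisfy rule 1; so word 1 is CONJ.
If word 2 were VERB, no tagging could satisfy rule 1; so word 2 is DET.
If word 3 were VERB, no tagging could satisfy rule 1; so word 3 is DET.
If word 5 were VERB, no tagging could satisfy rule 1; so word 5 is PREP.
The unique satisfying tagging is: CONJ DET DET CONJ PREP.
Verifying each rule — rule 1 satisfied; rule 2 satisfied; rule 3 satisfied; rule 4 satisfied.

CONJ DET DET CONJ PREP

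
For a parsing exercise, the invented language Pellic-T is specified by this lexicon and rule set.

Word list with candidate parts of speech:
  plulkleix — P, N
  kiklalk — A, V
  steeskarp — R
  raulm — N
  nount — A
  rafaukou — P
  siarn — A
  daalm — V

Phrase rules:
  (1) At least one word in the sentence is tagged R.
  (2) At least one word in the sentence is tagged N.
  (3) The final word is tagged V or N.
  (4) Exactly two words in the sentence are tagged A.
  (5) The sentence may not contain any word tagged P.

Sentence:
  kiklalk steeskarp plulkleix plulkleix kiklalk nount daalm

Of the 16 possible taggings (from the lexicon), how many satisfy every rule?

2

Candidates per position — 1:kiklalk {A,V}; 2:steeskarp {R}; 3:plulkleix {P,N}; 4:plulkleix {P,N}; 5:kiklalk {A,V}; 6:nount {A}; 7:daalm {V}.
There are 16 candidate sequences in total.
The sequences that satisfy every rule: A R N N V A V; V R N N A A V.
Count = 2.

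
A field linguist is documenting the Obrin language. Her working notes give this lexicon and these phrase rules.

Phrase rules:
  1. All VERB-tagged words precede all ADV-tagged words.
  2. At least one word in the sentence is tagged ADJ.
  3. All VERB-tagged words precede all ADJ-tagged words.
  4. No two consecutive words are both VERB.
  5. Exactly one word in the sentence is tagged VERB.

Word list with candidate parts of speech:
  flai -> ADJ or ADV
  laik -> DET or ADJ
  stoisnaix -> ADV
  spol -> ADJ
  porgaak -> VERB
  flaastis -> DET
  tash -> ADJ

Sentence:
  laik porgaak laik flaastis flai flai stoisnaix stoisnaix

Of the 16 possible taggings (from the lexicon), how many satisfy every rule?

7

Candidates per position — 1:laik {DET,ADJ}; 2:porgaak {VERB}; 3:laik {DET,ADJ}; 4:flaastis {DET}; 5:flai {ADJ,ADV}; 6:flai {ADJ,ADV}; 7:stoisnaix {ADV}; 8:stoisnaix {ADV}.
There are 16 candidate sequences in total.
Checking each against the rules leaves 7 sequences.
Count = 7.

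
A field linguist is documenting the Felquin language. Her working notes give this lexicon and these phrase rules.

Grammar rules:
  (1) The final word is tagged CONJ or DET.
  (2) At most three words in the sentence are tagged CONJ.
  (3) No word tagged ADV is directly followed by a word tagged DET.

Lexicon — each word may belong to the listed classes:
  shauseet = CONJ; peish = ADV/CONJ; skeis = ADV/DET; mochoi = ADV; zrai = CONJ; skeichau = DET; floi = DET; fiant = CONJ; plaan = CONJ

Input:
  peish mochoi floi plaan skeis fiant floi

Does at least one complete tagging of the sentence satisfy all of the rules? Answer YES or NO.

NO

Candidates per position — 1:peish {ADV,CONJ}; 2:mochoi {ADV}; 3:floi {DET}; 4:plaan {CONJ}; 5:skeis {ADV,DET}; 6:fiant {CONJ}; 7:floi {DET}.
Rule 3 cannot be satisfied by any choice of tags from the lexicon.
So there is no consistent tagging.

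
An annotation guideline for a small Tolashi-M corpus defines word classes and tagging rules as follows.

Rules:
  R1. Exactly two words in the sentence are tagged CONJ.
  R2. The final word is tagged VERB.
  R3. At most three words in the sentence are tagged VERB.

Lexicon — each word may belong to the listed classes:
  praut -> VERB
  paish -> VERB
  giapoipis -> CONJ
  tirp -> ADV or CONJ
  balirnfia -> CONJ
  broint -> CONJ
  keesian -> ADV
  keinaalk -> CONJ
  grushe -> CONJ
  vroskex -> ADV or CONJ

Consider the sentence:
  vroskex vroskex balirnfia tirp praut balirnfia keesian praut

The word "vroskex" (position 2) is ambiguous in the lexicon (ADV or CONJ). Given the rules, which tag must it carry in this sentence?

Candidates per position — 1:vroskex {ADV,CONJ}; 2:vroskex {ADV,CONJ}; 3:balirnfia {CONJ}; 4:tirp {ADV,CONJ}; 5:praut {VERB}; 6:balirnfia {CONJ}; 7:keesian {ADV}; 8:praut {VERB}.
Position 1: CONJ is ruled out by rule 1; that leaves ADV.
Position 2: CONJ is ruled out by rule 1; that leaves ADV.
Position 4: CONJ is ruled out by rule 1; that leaves ADV.
So the tagging must be: ADV ADV CONJ ADV VERB CONJ ADV VERB.
Rule-by-rule: rule 1 ✓; rule 2 ✓; rule 3 ✓.

ADV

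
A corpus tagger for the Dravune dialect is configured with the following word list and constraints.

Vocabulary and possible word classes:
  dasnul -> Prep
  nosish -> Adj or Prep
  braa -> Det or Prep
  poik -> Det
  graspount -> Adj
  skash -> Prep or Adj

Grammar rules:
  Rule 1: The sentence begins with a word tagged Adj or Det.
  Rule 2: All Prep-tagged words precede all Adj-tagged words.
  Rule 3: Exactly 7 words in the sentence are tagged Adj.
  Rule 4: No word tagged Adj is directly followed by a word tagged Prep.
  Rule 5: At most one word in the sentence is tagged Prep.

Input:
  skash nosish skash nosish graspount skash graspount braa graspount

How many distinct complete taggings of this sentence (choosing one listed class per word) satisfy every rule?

0

Candidates per position — 1:skash {Prep,Adj}; 2:nosish {Adj,Prep}; 3:skash {Prep,Adj}; 4:nosish {Adj,Prep}; 5:graspount {Adj}; 6:skash {Prep,Adj}; 7:graspount {Adj}; 8:braa {Det,Prep}; 9:graspount {Adj}.
There are 64 candidate sequences in total.
Every candidate sequence violates at least one rule; no consistent tagging exists.
Count = 0.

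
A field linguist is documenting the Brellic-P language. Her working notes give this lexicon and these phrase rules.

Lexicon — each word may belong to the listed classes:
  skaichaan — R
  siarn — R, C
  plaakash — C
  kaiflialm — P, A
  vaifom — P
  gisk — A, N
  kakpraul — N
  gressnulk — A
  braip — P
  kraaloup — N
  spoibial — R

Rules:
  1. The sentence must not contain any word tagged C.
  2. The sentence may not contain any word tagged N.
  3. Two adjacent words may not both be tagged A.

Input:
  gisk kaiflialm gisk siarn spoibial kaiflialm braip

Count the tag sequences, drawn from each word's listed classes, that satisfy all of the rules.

2

Candidates per position — 1:gisk {A,N}; 2:kaiflialm {P,A}; 3:gisk {A,N}; 4:siarn {R,C}; 5:spoibial {R}; 6:kaiflialm {P,A}; 7:braip {P}.
There are 32 candidate sequences in total.
The sequences that satisfy every rule: A P A R R P P; A P A R R A P.
Count = 2.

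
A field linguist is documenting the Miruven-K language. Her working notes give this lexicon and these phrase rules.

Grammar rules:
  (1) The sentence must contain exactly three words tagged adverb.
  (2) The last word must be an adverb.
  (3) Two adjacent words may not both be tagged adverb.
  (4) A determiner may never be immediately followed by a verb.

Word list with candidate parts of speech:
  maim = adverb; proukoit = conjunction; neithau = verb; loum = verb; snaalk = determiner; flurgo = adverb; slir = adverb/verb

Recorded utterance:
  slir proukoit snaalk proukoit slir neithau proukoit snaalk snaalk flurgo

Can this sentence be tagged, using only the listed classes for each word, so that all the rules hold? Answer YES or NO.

YES

Candidates per position — 1:slir {adverb,verb}; 2:proukoit {conjunction}; 3:snaalk {determiner}; 4:proukoit {conjunction}; 5:slir {adverb,verb}; 6:neithau {verb}; 7:proukoit {conjunction}; 8:snaalk {determiner}; 9:snaalk {determiner}; 10:flurgo {adverb}.
One satisfying assignment: adverb conjunction determiner conjunction adverb verb conjunction determiner determiner adverb.
Check: rule 1 ok; rule 2 ok; rule 3 ok; rule 4 ok.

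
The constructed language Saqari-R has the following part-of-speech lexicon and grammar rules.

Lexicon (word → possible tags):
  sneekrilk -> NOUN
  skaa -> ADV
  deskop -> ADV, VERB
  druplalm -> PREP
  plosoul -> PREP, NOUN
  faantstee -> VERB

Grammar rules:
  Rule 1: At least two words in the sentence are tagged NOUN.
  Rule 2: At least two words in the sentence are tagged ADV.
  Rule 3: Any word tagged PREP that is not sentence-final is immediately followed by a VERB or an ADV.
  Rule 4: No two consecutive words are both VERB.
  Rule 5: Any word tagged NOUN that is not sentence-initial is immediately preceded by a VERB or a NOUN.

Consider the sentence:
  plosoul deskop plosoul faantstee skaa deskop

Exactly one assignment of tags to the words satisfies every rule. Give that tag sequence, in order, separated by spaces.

NOUN VERB NOUN VERB ADV ADV

Candidates per position — 1:plosoul {PREP,NOUN}; 2:deskop {ADV,VERB}; 3:plosoul {PREP,NOUN}; 4:faantstee {VERB}; 5:skaa {ADV}; 6:deskop {ADV,VERB}.
At position 1, choosing PREP makes rule 1 impossible to satisfy; hence NOUN.
At position 3, choosing PREP makes rule 1 impossible to satisfy; hence NOUN.
At position 2, choosing ADV makes rule 5 impossible to satisfy; hence VERB.
At position 6, choosing VERB makes rule 2 impossible to satisfy; hence ADV.
That leaves exactly one tagging: NOUN VERB NOUN VERB ADV ADV.
Rule-by-rule: rule 1 ok; rule 2 ok; rule 3 ok; rule 4 ok; rule 5 ok.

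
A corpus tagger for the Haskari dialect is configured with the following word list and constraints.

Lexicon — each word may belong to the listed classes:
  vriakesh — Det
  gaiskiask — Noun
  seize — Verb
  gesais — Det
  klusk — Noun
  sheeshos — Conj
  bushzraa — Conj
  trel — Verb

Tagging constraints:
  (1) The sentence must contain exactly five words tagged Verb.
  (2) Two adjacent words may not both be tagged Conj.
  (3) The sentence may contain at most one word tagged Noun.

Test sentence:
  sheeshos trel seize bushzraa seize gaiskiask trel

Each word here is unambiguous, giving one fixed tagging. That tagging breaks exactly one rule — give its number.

Fixed tagging: Conj Verb Verb Conj Verb Noun Verb.
Applying the rules: R1 fails, R2 ok, R3 ok.
Only rule 1 fails.

1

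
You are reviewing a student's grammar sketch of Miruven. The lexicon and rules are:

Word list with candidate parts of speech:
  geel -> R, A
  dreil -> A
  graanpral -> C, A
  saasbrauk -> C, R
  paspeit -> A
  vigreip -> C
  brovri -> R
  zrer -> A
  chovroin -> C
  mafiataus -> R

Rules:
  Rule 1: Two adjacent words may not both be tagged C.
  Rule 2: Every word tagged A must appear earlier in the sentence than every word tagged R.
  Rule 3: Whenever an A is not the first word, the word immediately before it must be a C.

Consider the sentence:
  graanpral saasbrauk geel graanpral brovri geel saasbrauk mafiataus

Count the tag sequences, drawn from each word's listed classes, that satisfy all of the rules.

Candidates per position — 1:graanpral {C,A}; 2:saasbrauk {C,R}; 3:geel {R,A}; 4:graanpral {C,A}; 5:brovri {R}; 6:geel {R,A}; 7:saasbrauk {C,R}; 8:mafiataus {R}.
There are 64 candidate sequences in total.
Checking each against the rules leaves 8 sequences.
Count = 8.

8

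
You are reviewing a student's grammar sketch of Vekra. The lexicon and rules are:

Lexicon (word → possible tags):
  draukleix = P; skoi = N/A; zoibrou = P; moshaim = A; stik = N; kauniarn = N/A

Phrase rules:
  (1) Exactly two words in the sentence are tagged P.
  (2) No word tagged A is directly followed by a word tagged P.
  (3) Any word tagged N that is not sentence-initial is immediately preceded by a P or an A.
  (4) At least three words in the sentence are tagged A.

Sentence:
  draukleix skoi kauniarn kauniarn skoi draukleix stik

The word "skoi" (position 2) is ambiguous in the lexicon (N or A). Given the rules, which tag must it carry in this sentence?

Candidates per position — 1:draukleix {P}; 2:skoi {N,A}; 3:kauniarn {N,A}; 4:kauniarn {N,A}; 5:skoi {N,A}; 6:draukleix {P}; 7:stik {N}.
At position 5, choosing A makes rule 2 impossible to satisfy; hence N.
At position 2, choosing N makes rule 4 impossible to satisfy; hence A.
At position 3, choosing N makes rule 4 impossible to satisfy; hence A.
At position 4, choosing N makes rule 3 impossible to satisfy; hence A.
The unique satisfying tagging is: P A A A N P N.
Rule-by-rule: rule 1 ✓; rule 2 ✓; rule 3 ✓; rule 4 ✓.

A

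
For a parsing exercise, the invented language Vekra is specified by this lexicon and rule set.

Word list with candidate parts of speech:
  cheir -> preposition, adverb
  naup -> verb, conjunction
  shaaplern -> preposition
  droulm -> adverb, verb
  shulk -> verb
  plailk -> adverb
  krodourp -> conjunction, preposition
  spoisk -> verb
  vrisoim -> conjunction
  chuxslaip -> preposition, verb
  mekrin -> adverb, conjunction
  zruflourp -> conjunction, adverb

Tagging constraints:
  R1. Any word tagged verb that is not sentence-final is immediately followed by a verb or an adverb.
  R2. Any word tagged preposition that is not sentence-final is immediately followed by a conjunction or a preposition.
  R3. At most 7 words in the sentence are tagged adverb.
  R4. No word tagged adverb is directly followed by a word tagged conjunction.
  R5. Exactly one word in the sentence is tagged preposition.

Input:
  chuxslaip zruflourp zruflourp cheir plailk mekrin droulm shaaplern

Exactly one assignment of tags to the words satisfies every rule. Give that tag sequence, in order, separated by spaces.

verb adverb adverb adverb adverb adverb adverb preposition

Candidates per position — 1:chuxslaip {preposition,verb}; 2:zruflourp {conjunction,adverb}; 3:zruflourp {conjunction,adverb}; 4:cheir {preposition,adverb}; 5:plailk {adverb}; 6:mekrin {adverb,conjunction}; 7:droulm {adverb,verb}; 8:shaaplern {preposition}.
If word 1 were preposition, no tagging could satisfy rule 5; so word 1 is verb.
If word 2 were conjunction, no tagging could satisfy rule 1; so word 2 is adverb.
If word 3 were conjunction, no tagging could satisfy rule 4; so word 3 is adverb.
If word 4 were preposition, no tagging could satisfy rule 2; so word 4 is adverb.
If word 6 were conjunction, no tagging could satisfy rule 4; so word 6 is adverb.
If word 7 were verb, no tagging could satisfy rule 1; so word 7 is adverb.
That leaves exactly one tagging: verb adverb adverb adverb adverb adverb adverb preposition.
Check: rule 1 satisfied; rule 2 satisfied; rule 3 satisfied; rule 4 satisfied; rule 5 satisfied.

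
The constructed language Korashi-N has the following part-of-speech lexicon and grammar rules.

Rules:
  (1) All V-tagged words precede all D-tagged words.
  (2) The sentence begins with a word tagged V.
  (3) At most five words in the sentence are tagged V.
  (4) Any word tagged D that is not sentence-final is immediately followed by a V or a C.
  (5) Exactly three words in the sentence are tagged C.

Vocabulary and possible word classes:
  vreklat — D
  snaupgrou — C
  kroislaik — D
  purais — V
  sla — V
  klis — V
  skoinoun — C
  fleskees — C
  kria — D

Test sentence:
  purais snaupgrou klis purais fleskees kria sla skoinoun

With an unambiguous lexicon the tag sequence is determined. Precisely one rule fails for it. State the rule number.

1

Fixed tagging: V C V V C D V C.
Checking each rule: R1 violated, R2 holds, R3 holds, R4 holds, R5 holds.
Only rule 1 fails.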